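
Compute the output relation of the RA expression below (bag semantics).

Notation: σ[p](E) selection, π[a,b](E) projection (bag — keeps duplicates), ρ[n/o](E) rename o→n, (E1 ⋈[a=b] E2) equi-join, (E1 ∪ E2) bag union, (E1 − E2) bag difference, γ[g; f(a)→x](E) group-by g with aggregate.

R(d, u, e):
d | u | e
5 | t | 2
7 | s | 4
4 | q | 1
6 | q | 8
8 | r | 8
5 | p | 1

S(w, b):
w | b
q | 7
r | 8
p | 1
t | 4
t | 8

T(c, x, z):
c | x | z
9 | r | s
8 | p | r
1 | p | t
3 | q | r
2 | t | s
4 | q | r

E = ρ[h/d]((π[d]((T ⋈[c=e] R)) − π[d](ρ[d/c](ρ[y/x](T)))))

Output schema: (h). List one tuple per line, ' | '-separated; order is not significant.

Row counts bottom-up:
  T → 6
  R → 6
  (T ⋈[c=e] R) → 6
  π[d]((T ⋈[c=e] R)) → 6
  T → 6
  ρ[y/x](T) → 6
  ρ[d/c](ρ[y/x](T)) → 6
  π[d](ρ[d/c](ρ[y/x](T))) → 6
  (π[d]((T ⋈[c=e] R)) − π[d](ρ[d/c](ρ[y/x](T)))) → 4
  ρ[h/d]((π[d]((T ⋈[c=e] R)) − π[d](ρ[d/c](ρ[y/x](T))))) → 4

== RESULT ==
h
5
5
6
7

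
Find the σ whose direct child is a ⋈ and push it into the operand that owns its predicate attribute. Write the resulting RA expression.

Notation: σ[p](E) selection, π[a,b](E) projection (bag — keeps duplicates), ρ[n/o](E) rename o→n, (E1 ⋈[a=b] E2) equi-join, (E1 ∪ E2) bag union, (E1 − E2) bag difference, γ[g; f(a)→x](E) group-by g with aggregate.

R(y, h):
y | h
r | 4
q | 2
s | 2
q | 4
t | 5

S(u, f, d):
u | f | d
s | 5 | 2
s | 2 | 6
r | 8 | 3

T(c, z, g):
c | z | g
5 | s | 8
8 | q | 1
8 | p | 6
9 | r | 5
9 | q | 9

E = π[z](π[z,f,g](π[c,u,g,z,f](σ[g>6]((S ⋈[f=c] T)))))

σ filters on g, owned by the right side.
E' = π[z](π[z,f,g](π[c,u,g,z,f]((S ⋈[f=c] σ[g>6](T)))))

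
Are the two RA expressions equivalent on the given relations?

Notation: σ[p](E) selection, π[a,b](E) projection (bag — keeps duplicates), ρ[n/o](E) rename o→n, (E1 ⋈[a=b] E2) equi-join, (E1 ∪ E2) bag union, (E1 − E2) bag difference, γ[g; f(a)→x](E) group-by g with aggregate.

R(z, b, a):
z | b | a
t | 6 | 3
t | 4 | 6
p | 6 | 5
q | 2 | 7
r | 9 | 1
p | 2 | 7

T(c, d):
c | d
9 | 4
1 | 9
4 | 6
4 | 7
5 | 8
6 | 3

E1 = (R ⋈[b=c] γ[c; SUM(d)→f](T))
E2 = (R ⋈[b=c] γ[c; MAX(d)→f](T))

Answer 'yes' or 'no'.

E1 subexpression sizes:
  R → 6
  T → 6
  γ[c; SUM(d)→f](T) → 5
  (R ⋈[b=c] γ[c; SUM(d)→f](T)) → 4
E2 subexpression sizes:
  R → 6
  T → 6
  γ[c; MAX(d)→f](T) → 5
  (R ⋈[b=c] γ[c; MAX(d)→f](T)) → 4

E1 result:
z | b | a | c | f
p | 6 | 5 | 6 | 3
r | 9 | 1 | 9 | 4
t | 4 | 6 | 4 | 13
t | 6 | 3 | 6 | 3
E2 result:
z | b | a | c | f
p | 6 | 5 | 6 | 3
r | 9 | 1 | 9 | 4
t | 4 | 6 | 4 | 7
t | 6 | 3 | 6 | 3
Witness: ('t', 4, 6, 4, 7) appears 0× in E1 but 1× in E2.

no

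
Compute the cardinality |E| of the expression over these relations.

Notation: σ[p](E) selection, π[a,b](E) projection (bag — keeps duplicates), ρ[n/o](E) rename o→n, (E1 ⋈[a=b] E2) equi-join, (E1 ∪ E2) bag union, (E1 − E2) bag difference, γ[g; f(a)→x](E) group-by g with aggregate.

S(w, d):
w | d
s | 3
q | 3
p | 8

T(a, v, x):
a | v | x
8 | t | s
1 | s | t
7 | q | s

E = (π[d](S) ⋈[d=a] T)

Per-node cardinality:
  S → 3
  π[d](S) → 3
  T → 3
  (π[d](S) ⋈[d=a] T) → 1

|E| = 1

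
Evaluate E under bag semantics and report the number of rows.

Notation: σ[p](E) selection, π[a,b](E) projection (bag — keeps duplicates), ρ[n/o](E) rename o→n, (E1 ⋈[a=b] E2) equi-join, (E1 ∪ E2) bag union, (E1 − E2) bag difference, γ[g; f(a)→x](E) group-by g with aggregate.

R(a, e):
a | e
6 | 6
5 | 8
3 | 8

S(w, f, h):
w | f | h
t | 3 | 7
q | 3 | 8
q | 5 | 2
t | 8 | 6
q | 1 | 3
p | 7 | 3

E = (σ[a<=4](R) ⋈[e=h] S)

Per-node cardinality:
  R → 3
  σ[a<=4](R) → 1
  S → 6
  (σ[a<=4](R) ⋈[e=h] S) → 1

|E| = 1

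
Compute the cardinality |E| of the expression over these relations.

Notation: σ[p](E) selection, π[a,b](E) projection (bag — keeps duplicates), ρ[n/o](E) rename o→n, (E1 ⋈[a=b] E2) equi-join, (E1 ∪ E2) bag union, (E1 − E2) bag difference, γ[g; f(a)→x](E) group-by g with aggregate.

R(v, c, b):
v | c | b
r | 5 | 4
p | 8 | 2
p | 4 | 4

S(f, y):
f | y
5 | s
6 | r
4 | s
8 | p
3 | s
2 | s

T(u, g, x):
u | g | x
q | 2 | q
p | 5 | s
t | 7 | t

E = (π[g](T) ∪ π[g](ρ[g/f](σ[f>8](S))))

Subexpression sizes:
  T → 3
  π[g](T) → 3
  S → 6
  σ[f>8](S) → 0
  ρ[g/f](σ[f>8](S)) → 0
  π[g](ρ[g/f](σ[f>8](S))) → 0
  (π[g](T) ∪ π[g](ρ[g/f](σ[f>8](S)))) → 3

|E| = 3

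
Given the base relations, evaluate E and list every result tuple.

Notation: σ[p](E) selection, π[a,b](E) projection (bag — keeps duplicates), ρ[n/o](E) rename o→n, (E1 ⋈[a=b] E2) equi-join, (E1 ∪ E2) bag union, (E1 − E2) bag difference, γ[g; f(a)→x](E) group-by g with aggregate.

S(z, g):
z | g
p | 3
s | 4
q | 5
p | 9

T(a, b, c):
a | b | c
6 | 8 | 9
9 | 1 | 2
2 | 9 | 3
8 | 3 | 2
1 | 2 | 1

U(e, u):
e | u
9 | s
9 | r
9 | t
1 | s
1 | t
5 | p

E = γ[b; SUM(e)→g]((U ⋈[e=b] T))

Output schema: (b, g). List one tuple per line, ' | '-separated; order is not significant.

Stepwise |·|:
  U → 6
  T → 5
  (U ⋈[e=b] T) → 5
  γ[b; SUM(e)→g]((U ⋈[e=b] T)) → 2

== RESULT ==
b | g
1 | 2
9 | 27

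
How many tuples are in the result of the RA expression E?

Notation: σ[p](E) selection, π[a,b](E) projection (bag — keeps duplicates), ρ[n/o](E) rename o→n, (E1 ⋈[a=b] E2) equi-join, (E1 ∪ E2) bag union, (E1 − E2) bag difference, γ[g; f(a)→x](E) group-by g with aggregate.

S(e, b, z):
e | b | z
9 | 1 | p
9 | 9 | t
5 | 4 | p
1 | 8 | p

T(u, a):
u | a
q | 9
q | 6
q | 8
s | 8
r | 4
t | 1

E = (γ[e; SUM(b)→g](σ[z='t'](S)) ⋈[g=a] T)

Per-node cardinality:
  S → 4
  σ[z='t'](S) → 1
  γ[e; SUM(b)→g](σ[z='t'](S)) → 1
  T → 6
  (γ[e; SUM(b)→g](σ[z='t'](S)) ⋈[g=a] T) → 1

|E| = 1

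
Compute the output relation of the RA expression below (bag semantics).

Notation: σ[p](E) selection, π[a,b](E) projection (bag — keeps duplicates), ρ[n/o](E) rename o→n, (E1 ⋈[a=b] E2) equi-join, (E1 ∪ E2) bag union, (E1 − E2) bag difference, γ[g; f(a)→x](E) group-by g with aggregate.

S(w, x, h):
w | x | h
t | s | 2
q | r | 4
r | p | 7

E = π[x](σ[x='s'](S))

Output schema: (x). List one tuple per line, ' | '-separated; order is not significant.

Stepwise |·|:
  S → 3
  σ[x='s'](S) → 1
  π[x](σ[x='s'](S)) → 1

== RESULT ==
x
s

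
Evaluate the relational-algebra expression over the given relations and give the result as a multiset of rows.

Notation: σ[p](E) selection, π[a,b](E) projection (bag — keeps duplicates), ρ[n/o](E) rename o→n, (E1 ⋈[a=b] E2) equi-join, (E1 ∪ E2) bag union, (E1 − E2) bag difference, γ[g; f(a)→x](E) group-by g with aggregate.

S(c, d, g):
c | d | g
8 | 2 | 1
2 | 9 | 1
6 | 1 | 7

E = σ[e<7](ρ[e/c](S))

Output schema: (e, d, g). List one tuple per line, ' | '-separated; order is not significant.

Stepwise |·|:
  S → 3
  ρ[e/c](S) → 3
  σ[e<7](ρ[e/c](S)) → 2

== RESULT ==
e | d | g
2 | 9 | 1
6 | 1 | 7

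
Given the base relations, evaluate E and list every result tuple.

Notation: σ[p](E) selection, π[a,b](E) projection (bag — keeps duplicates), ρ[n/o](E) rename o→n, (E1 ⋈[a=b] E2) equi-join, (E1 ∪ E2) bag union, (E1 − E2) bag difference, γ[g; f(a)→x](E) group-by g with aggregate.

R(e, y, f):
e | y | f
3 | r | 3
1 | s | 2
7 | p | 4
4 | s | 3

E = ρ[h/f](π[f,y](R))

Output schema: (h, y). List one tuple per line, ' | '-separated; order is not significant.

Per-node cardinality:
  R → 4
  π[f,y](R) → 4
  ρ[h/f](π[f,y](R)) → 4

== RESULT ==
h | y
2 | s
3 | r
3 | s
4 | p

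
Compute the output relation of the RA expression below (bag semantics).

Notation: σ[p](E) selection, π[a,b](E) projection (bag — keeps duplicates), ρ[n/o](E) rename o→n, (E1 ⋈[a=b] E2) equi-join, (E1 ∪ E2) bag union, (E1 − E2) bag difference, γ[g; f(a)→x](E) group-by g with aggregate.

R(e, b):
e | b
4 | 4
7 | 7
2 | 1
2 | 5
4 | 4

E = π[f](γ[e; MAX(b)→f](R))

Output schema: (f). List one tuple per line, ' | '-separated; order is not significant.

Row counts bottom-up:
  R → 5
  γ[e; MAX(b)→f](R) → 3
  π[f](γ[e; MAX(b)→f](R)) → 3

== RESULT ==
f
4
5
7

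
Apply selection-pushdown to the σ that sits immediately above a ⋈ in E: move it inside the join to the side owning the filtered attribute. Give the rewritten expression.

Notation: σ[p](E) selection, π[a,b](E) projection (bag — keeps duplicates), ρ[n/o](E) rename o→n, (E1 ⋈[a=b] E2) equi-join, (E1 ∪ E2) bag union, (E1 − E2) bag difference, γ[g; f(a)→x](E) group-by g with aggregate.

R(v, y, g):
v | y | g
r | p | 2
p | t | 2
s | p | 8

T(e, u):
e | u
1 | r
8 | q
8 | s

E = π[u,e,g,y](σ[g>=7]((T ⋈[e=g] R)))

σ filters on g, owned by the right side.
E' = π[u,e,g,y]((T ⋈[e=g] σ[g>=7](R)))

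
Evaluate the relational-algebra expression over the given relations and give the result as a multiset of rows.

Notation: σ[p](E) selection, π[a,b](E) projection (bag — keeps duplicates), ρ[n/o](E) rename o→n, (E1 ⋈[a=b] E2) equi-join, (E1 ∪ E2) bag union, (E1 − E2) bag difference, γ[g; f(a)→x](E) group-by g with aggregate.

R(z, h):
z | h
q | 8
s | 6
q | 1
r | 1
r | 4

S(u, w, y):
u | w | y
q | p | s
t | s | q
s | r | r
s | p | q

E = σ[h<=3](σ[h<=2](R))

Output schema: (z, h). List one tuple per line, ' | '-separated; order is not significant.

Row counts bottom-up:
  R → 5
  σ[h<=2](R) → 2
  σ[h<=3](σ[h<=2](R)) → 2

== RESULT ==
z | h
q | 1
r | 1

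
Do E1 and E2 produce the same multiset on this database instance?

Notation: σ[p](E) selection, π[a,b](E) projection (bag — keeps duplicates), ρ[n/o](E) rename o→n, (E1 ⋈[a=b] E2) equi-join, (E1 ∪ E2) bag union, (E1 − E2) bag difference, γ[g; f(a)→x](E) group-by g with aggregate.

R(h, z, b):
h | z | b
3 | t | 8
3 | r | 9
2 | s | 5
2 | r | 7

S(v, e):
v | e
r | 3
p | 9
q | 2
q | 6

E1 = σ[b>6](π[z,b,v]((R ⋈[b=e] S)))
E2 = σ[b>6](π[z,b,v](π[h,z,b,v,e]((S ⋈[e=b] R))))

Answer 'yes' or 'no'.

E1 stepwise |·|:
  R → 4
  S → 4
  (R ⋈[b=e] S) → 1
  π[z,b,v]((R ⋈[b=e] S)) → 1
  σ[b>6](π[z,b,v]((R ⋈[b=e] S))) → 1
E2 stepwise |·|:
  S → 4
  R → 4
  (S ⋈[e=b] R) → 1
  π[h,z,b,v,e]((S ⋈[e=b] R)) → 1
  π[z,b,v](π[h,z,b,v,e]((S ⋈[e=b] R))) → 1
  σ[b>6](π[z,b,v](π[h,z,b,v,e]((S ⋈[e=b] R)))) → 1

E1 and E2 produce the same multiset:
z | b | v
r | 9 | p

yes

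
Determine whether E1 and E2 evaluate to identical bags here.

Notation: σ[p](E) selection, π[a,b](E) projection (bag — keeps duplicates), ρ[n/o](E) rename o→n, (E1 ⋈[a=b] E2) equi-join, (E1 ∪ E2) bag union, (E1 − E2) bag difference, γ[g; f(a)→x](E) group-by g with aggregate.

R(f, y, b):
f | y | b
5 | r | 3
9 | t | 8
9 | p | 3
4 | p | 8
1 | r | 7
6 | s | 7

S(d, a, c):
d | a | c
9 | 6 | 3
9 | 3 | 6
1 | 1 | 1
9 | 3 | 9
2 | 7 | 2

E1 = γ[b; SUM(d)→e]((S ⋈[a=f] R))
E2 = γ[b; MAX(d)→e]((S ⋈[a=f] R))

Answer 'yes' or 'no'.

E1 row counts bottom-up:
  S → 5
  R → 6
  (S ⋈[a=f] R) → 2
  γ[b; SUM(d)→e]((S ⋈[a=f] R)) → 1
E2 row counts bottom-up:
  S → 5
  R → 6
  (S ⋈[a=f] R) → 2
  γ[b; MAX(d)→e]((S ⋈[a=f] R)) → 1

E1 result:
b | e
7 | 10
E2 result:
b | e
7 | 9
Witness: (7, 9) appears 0× in E1 but 1× in E2.

no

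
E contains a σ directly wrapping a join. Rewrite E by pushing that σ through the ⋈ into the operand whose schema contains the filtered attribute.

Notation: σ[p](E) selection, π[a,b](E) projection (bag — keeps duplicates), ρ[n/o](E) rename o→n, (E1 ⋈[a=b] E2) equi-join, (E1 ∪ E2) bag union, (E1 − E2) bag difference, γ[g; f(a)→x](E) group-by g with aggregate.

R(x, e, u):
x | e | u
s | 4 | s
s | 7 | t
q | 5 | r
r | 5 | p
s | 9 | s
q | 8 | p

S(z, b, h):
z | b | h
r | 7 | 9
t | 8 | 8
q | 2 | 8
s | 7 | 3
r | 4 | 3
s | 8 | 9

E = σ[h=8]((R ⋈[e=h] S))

σ filters on h, owned by the right side.
E' = (R ⋈[e=h] σ[h=8](S))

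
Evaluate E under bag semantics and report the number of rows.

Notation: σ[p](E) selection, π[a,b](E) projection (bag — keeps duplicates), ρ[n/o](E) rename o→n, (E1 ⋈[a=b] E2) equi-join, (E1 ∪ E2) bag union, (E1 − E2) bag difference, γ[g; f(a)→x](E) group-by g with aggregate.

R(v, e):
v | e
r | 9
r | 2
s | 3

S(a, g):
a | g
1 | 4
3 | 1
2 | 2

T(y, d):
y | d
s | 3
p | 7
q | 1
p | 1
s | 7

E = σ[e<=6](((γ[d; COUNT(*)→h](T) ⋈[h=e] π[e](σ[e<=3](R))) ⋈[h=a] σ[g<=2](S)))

Stepwise |·|:
  T → 5
  γ[d; COUNT(*)→h](T) → 3
  R → 3
  σ[e<=3](R) → 2
  π[e](σ[e<=3](R)) → 2
  (γ[d; COUNT(*)→h](T) ⋈[h=e] π[e](σ[e<=3](R))) → 2
  S → 3
  σ[g<=2](S) → 2
  ((γ[d; COUNT(*)→h](T) ⋈[h=e] π[e](σ[e<=3](R))) ⋈[h=a] σ[g<=2](S)) → 2
  σ[e<=6](((γ[d; COUNT(*)→h](T) ⋈[h=e] π[e](σ[e<=3](R))) ⋈[h=a] σ[g<=2](S))) → 2

|E| = 2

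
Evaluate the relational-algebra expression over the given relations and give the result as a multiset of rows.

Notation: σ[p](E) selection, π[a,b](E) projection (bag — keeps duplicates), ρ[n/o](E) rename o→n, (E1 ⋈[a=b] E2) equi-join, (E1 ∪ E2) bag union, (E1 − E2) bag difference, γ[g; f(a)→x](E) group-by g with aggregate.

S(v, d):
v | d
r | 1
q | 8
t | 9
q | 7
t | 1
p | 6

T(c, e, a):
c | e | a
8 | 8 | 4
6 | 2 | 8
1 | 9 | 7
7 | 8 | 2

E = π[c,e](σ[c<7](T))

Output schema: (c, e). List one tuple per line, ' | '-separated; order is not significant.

Per-node cardinality:
  T → 4
  σ[c<7](T) → 2
  π[c,e](σ[c<7](T)) → 2

== RESULT ==
c | e
1 | 9
6 | 2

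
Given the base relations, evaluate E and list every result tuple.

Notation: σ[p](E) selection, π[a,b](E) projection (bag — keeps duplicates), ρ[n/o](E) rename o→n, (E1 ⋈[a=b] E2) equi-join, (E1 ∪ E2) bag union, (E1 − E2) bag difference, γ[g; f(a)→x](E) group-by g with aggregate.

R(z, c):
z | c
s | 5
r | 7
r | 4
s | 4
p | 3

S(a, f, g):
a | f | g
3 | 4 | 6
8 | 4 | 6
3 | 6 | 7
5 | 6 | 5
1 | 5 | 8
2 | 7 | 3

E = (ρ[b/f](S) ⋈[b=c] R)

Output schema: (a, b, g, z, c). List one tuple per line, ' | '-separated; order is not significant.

Per-node cardinality:
  S → 6
  ρ[b/f](S) → 6
  R → 5
  (ρ[b/f](S) ⋈[b=c] R) → 6

== RESULT ==
a | b | g | z | c
1 | 5 | 8 | s | 5
2 | 7 | 3 | r | 7
3 | 4 | 6 | r | 4
3 | 4 | 6 | s | 4
8 | 4 | 6 | r | 4
8 | 4 | 6 | s | 4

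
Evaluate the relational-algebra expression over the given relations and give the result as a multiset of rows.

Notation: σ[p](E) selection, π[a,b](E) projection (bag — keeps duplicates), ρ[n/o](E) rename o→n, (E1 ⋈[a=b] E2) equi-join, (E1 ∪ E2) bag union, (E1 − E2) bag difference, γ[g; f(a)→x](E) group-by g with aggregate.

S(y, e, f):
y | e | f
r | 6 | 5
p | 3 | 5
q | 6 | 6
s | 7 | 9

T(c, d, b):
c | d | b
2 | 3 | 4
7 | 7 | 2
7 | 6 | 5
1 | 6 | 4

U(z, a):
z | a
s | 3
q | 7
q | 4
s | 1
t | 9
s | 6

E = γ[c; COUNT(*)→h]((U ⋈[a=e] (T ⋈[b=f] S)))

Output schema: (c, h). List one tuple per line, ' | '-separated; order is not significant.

Stepwise |·|:
  U → 6
  T → 4
  S → 4
  (T ⋈[b=f] S) → 2
  (U ⋈[a=e] (T ⋈[b=f] S)) → 2
  γ[c; COUNT(*)→h]((U ⋈[a=e] (T ⋈[b=f] S))) → 1

== RESULT ==
c | h
7 | 2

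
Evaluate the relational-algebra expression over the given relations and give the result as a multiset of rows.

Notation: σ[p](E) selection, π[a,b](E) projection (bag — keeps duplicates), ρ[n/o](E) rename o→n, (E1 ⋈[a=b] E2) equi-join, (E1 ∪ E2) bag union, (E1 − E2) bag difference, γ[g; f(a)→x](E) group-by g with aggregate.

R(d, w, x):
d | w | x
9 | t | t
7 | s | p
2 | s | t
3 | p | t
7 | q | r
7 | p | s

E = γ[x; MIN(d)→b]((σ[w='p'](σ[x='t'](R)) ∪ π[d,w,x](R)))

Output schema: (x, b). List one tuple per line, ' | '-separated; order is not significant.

Per-node cardinality:
  R → 6
  σ[x='t'](R) → 3
  σ[w='p'](σ[x='t'](R)) → 1
  R → 6
  π[d,w,x](R) → 6
  (σ[w='p'](σ[x='t'](R)) ∪ π[d,w,x](R)) → 7
  γ[x; MIN(d)→b]((σ[w='p'](σ[x='t'](R)) ∪ π[d,w,x](R))) → 4

== RESULT ==
x | b
p | 7
r | 7
s | 7
t | 2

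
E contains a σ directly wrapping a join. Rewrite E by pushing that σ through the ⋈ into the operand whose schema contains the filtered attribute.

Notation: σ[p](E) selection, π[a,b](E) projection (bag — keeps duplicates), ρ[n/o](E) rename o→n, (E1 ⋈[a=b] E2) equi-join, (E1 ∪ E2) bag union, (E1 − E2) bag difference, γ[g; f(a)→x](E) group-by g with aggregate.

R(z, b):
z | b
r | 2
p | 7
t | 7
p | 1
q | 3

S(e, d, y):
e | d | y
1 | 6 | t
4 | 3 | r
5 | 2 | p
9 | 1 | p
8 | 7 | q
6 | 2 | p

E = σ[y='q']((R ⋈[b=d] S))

σ filters on y, owned by the right side.
E' = (R ⋈[b=d] σ[y='q'](S))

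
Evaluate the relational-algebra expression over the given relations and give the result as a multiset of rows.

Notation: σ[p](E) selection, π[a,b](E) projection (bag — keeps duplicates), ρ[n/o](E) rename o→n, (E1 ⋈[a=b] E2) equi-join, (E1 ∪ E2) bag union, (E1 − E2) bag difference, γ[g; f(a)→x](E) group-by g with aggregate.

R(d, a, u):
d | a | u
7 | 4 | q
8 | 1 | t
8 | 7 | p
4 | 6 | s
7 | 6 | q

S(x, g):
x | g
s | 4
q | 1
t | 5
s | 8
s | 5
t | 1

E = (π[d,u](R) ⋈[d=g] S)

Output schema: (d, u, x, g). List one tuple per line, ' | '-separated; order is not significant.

Subexpression sizes:
  R → 5
  π[d,u](R) → 5
  S → 6
  (π[d,u](R) ⋈[d=g] S) → 3

== RESULT ==
d | u | x | g
4 | s | s | 4
8 | p | s | 8
8 | t | s | 8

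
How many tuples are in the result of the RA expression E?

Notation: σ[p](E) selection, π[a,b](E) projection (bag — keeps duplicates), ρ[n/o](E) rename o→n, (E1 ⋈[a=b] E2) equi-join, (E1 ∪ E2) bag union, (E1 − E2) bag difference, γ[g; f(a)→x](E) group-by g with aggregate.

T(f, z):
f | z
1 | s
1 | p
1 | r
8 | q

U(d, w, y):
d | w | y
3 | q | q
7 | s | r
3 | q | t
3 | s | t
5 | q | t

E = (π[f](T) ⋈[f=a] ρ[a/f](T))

Subexpression sizes:
  T → 4
  π[f](T) → 4
  T → 4
  ρ[a/f](T) → 4
  (π[f](T) ⋈[f=a] ρ[a/f](T)) → 10

|E| = 10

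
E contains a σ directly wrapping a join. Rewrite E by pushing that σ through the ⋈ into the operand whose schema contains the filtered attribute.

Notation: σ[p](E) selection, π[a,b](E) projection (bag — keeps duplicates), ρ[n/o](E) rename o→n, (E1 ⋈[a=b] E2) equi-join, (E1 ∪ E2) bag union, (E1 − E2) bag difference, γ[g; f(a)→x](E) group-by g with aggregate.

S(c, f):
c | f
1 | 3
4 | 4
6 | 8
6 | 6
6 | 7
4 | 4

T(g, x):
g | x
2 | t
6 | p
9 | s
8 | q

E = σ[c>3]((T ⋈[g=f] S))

σ filters on c, owned by the right side.
E' = (T ⋈[g=f] σ[c>3](S))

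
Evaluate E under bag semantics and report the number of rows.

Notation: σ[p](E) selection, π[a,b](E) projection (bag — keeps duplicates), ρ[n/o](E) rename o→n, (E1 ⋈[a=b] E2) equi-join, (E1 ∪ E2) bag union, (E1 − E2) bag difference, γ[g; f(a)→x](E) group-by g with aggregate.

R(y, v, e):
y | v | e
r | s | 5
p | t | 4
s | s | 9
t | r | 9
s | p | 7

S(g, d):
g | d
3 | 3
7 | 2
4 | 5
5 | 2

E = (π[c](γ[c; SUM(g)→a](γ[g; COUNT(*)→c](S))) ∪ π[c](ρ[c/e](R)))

Subexpression sizes:
  S → 4
  γ[g; COUNT(*)→c](S) → 4
  γ[c; SUM(g)→a](γ[g; COUNT(*)→c](S)) → 1
  π[c](γ[c; SUM(g)→a](γ[g; COUNT(*)→c](S))) → 1
  R → 5
  ρ[c/e](R) → 5
  π[c](ρ[c/e](R)) → 5
  (π[c](γ[c; SUM(g)→a](γ[g; COUNT(*)→c](S))) ∪ π[c](ρ[c/e](R))) → 6

|E| = 6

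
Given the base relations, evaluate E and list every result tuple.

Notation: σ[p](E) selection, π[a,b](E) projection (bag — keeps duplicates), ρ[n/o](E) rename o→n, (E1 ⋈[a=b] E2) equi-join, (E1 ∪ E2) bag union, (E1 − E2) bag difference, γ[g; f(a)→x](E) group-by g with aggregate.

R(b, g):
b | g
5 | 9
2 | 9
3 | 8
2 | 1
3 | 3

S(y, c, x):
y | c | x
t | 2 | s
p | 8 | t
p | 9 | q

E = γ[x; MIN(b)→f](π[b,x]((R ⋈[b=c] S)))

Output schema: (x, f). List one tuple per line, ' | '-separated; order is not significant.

Row counts bottom-up:
  R → 5
  S → 3
  (R ⋈[b=c] S) → 2
  π[b,x]((R ⋈[b=c] S)) → 2
  γ[x; MIN(b)→f](π[b,x]((R ⋈[b=c] S))) → 1

== RESULT ==
x | f
s | 2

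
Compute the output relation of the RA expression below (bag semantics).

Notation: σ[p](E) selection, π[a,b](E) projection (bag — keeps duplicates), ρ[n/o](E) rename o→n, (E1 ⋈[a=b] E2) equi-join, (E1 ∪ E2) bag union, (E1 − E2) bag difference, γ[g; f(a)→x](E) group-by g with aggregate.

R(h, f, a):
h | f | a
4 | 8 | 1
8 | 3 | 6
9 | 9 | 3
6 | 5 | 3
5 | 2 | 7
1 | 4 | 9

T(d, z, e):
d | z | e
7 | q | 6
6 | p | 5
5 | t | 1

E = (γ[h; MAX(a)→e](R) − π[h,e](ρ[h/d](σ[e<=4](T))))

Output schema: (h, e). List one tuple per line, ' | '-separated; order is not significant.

Per-node cardinality:
  R → 6
  γ[h; MAX(a)→e](R) → 6
  T → 3
  σ[e<=4](T) → 1
  ρ[h/d](σ[e<=4](T)) → 1
  π[h,e](ρ[h/d](σ[e<=4](T))) → 1
  (γ[h; MAX(a)→e](R) − π[h,e](ρ[h/d](σ[e<=4](T)))) → 6

== RESULT ==
h | e
1 | 9
4 | 1
5 | 7
6 | 3
8 | 6
9 | 3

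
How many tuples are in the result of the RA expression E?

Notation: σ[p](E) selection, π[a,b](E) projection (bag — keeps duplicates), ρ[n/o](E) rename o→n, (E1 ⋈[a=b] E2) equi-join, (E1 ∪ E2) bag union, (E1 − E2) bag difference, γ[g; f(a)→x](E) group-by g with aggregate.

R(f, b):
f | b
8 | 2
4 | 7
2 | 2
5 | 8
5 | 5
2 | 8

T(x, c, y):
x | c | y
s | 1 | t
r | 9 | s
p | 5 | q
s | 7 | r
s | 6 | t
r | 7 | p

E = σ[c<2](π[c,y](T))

Row counts bottom-up:
  T → 6
  π[c,y](T) → 6
  σ[c<2](π[c,y](T)) → 1

|E| = 1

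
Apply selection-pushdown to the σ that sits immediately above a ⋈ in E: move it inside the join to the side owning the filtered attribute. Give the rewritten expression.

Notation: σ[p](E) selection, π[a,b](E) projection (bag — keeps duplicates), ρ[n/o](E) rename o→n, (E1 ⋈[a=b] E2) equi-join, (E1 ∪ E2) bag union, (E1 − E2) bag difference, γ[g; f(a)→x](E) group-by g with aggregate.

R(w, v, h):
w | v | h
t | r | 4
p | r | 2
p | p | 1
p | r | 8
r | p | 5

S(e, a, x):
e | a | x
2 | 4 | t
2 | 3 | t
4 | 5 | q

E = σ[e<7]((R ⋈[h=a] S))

σ filters on e, owned by the right side.
E' = (R ⋈[h=a] σ[e<7](S))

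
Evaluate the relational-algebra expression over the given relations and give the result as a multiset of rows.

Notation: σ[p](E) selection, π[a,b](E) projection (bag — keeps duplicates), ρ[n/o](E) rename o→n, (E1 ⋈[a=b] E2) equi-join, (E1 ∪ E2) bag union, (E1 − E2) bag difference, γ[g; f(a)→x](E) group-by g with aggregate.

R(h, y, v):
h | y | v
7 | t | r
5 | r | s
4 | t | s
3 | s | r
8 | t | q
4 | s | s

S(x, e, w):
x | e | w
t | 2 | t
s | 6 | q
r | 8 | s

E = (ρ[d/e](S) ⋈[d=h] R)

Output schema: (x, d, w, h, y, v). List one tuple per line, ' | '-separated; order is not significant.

Stepwise |·|:
  S → 3
  ρ[d/e](S) → 3
  R → 6
  (ρ[d/e](S) ⋈[d=h] R) → 1

== RESULT ==
x | d | w | h | y | v
r | 8 | s | 8 | t | q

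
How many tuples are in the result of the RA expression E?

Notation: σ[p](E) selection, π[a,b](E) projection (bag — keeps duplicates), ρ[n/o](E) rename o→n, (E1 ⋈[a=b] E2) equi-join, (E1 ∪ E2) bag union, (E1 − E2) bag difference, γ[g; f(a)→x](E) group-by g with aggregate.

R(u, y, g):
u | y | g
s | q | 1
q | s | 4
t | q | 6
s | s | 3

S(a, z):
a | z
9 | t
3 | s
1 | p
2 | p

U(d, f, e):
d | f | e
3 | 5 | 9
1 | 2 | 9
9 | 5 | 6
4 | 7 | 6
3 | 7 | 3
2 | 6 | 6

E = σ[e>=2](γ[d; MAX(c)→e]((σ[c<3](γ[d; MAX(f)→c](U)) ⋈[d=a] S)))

Per-node cardinality:
  U → 6
  γ[d; MAX(f)→c](U) → 5
  σ[c<3](γ[d; MAX(f)→c](U)) → 1
  S → 4
  (σ[c<3](γ[d; MAX(f)→c](U)) ⋈[d=a] S) → 1
  γ[d; MAX(c)→e]((σ[c<3](γ[d; MAX(f)→c](U)) ⋈[d=a] S)) → 1
  σ[e>=2](γ[d; MAX(c)→e]((σ[c<3](γ[d; MAX(f)→c](U)) ⋈[d=a] S))) → 1

|E| = 1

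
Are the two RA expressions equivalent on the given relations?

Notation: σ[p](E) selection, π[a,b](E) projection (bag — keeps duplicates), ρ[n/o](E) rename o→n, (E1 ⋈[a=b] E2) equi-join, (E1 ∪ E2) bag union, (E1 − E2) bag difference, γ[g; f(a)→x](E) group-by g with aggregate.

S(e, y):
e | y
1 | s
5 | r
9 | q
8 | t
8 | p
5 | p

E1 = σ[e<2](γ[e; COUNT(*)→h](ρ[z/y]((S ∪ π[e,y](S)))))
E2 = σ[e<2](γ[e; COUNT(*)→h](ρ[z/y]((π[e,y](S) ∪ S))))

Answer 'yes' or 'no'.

E1 per-node cardinality:
  S → 6
  S → 6
  π[e,y](S) → 6
  (S ∪ π[e,y](S)) → 12
  ρ[z/y]((S ∪ π[e,y](S))) → 12
  γ[e; COUNT(*)→h](ρ[z/y]((S ∪ π[e,y](S)))) → 4
  σ[e<2](γ[e; COUNT(*)→h](ρ[z/y]((S ∪ π[e,y](S))))) → 1
E2 per-node cardinality:
  S → 6
  π[e,y](S) → 6
  S → 6
  (π[e,y](S) ∪ S) → 12
  ρ[z/y]((π[e,y](S) ∪ S)) → 12
  γ[e; COUNT(*)→h](ρ[z/y]((π[e,y](S) ∪ S))) → 4
  σ[e<2](γ[e; COUNT(*)→h](ρ[z/y]((π[e,y](S) ∪ S)))) → 1

E1 and E2 produce the same multiset:
e | h
1 | 2

yes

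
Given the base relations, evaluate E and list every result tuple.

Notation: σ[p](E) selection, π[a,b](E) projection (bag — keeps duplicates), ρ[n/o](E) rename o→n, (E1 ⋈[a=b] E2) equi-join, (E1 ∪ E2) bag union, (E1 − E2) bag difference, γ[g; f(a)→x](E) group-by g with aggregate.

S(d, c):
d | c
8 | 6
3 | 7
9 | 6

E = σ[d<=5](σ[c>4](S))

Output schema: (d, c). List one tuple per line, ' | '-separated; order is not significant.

Stepwise |·|:
  S → 3
  σ[c>4](S) → 3
  σ[d<=5](σ[c>4](S)) → 1

== RESULT ==
d | c
3 | 7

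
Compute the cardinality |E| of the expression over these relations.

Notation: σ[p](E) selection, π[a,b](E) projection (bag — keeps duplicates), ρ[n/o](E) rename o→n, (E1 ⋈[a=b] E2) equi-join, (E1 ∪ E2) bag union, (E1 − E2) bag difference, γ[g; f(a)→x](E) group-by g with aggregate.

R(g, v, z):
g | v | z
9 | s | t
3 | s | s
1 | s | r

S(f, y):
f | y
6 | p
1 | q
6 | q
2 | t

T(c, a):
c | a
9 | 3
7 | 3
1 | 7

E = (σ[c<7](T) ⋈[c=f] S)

Subexpression sizes:
  T → 3
  σ[c<7](T) → 1
  S → 4
  (σ[c<7](T) ⋈[c=f] S) → 1

|E| = 1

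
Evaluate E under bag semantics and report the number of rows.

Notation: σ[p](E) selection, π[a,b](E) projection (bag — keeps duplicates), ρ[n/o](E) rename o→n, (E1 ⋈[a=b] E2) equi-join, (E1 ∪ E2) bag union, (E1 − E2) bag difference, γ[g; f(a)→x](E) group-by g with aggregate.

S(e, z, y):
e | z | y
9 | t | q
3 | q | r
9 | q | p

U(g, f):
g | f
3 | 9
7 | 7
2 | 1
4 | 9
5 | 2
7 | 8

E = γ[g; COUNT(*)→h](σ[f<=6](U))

Subexpression sizes:
  U → 6
  σ[f<=6](U) → 2
  γ[g; COUNT(*)→h](σ[f<=6](U)) → 2

|E| = 2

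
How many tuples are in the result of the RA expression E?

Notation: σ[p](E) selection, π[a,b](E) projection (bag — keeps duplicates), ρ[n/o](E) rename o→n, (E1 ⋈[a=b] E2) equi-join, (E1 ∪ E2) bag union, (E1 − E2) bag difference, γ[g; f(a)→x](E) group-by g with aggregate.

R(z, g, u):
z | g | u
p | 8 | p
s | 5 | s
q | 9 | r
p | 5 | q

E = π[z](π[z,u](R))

Subexpression sizes:
  R → 4
  π[z,u](R) → 4
  π[z](π[z,u](R)) → 4

|E| = 4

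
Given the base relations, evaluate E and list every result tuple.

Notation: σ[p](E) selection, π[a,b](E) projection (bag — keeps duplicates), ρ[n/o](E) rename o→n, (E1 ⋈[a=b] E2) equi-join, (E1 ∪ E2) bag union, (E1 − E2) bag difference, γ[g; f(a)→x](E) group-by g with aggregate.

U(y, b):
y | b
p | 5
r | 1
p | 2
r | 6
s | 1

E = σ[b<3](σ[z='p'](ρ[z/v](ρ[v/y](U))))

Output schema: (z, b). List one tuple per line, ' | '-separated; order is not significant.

Stepwise |·|:
  U → 5
  ρ[v/y](U) → 5
  ρ[z/v](ρ[v/y](U)) → 5
  σ[z='p'](ρ[z/v](ρ[v/y](U))) → 2
  σ[b<3](σ[z='p'](ρ[z/v](ρ[v/y](U)))) → 1

== RESULT ==
z | b
p | 2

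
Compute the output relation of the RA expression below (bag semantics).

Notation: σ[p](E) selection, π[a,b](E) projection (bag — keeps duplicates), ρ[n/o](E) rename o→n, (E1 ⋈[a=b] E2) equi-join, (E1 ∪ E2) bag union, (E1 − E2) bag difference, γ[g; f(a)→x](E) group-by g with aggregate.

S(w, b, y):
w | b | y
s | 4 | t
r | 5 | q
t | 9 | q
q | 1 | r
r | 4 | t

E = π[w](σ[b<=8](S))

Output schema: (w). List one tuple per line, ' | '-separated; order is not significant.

Stepwise |·|:
  S → 5
  σ[b<=8](S) → 4
  π[w](σ[b<=8](S)) → 4

== RESULT ==
w
q
r
r
s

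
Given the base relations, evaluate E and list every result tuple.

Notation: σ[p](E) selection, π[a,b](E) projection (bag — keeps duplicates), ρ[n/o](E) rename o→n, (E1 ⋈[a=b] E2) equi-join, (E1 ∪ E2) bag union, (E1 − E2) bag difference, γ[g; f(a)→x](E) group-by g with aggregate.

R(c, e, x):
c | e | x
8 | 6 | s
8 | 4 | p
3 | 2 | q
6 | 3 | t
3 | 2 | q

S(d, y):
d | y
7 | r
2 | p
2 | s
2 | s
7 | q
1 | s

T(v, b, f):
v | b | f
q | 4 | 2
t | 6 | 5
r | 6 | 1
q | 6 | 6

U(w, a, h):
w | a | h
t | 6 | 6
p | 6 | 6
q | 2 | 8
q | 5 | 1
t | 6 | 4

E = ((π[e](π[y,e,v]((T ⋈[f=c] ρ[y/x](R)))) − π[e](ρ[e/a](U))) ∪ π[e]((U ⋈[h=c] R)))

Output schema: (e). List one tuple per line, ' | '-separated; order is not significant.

Subexpression sizes:
  T → 4
  R → 5
  ρ[y/x](R) → 5
  (T ⋈[f=c] ρ[y/x](R)) → 1
  π[y,e,v]((T ⋈[f=c] ρ[y/x](R))) → 1
  π[e](π[y,e,v]((T ⋈[f=c] ρ[y/x](R)))) → 1
  U → 5
  ρ[e/a](U) → 5
  π[e](ρ[e/a](U)) → 5
  (π[e](π[y,e,v]((T ⋈[f=c] ρ[y/x](R)))) − π[e](ρ[e/a](U))) → 1
  U → 5
  R → 5
  (U ⋈[h=c] R) → 4
  π[e]((U ⋈[h=c] R)) → 4
  ((π[e](π[y,e,v]((T ⋈[f=c] ρ[y/x](R)))) − π[e](ρ[e/a](U))) ∪ π[e]((U ⋈[h=c] R))) → 5

== RESULT ==
e
3
3
3
4
6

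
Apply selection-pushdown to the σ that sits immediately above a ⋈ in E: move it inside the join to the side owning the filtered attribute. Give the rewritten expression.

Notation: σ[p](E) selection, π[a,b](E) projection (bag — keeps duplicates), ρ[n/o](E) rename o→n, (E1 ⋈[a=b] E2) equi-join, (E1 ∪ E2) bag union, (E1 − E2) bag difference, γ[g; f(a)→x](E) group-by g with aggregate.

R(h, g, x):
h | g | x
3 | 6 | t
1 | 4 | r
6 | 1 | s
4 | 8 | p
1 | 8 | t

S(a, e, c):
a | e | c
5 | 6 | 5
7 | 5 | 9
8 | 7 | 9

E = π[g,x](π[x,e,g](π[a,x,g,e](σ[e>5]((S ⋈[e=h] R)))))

σ filters on e, owned by the left side.
E' = π[g,x](π[x,e,g](π[a,x,g,e]((σ[e>5](S) ⋈[e=h] R))))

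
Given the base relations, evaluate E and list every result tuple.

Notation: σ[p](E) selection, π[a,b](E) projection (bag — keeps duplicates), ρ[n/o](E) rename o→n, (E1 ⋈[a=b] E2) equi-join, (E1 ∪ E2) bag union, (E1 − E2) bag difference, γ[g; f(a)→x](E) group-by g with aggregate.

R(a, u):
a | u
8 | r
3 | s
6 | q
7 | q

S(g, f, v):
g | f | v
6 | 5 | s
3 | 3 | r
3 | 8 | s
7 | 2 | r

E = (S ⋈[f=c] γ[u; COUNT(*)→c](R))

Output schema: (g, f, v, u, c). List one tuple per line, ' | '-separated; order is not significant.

Per-node cardinality:
  S → 4
  R → 4
  γ[u; COUNT(*)→c](R) → 3
  (S ⋈[f=c] γ[u; COUNT(*)→c](R)) → 1

== RESULT ==
g | f | v | u | c
7 | 2 | r | q | 2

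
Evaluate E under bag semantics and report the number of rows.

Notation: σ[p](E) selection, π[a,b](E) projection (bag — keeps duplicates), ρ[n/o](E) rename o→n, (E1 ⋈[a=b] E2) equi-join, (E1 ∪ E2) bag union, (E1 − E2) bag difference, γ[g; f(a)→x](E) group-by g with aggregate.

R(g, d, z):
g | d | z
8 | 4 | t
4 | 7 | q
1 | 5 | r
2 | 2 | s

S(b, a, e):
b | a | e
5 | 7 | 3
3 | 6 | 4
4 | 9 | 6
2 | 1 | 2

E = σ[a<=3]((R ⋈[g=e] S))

Row counts bottom-up:
  R → 4
  S → 4
  (R ⋈[g=e] S) → 2
  σ[a<=3]((R ⋈[g=e] S)) → 1

|E| = 1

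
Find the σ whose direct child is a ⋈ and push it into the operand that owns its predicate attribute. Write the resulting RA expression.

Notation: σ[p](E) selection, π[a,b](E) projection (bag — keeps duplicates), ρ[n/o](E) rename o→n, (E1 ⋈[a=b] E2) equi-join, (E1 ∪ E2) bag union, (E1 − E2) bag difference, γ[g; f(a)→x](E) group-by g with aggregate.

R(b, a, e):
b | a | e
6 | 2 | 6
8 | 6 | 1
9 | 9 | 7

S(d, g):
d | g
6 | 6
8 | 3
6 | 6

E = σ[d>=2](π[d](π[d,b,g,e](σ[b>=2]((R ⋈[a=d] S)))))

σ filters on b, owned by the left side.
E' = σ[d>=2](π[d](π[d,b,g,e]((σ[b>=2](R) ⋈[a=d] S))))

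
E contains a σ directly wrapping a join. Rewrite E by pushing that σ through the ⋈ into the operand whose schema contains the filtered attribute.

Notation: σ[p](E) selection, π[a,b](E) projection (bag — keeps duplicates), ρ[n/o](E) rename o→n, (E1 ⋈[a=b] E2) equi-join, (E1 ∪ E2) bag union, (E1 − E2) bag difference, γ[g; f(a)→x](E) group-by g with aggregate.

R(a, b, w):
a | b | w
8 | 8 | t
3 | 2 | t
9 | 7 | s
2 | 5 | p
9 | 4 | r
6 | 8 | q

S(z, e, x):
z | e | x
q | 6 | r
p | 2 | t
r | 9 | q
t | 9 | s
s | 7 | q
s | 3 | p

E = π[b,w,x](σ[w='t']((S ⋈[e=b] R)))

σ filters on w, owned by the right side.
E' = π[b,w,x]((S ⋈[e=b] σ[w='t'](R)))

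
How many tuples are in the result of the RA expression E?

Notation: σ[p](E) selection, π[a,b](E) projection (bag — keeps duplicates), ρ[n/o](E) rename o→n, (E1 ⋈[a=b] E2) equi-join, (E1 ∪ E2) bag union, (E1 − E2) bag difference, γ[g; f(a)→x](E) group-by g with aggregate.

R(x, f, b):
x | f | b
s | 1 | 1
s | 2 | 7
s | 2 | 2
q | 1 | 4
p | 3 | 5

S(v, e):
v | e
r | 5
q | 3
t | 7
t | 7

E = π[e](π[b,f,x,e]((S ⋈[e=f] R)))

Subexpression sizes:
  S → 4
  R → 5
  (S ⋈[e=f] R) → 1
  π[b,f,x,e]((S ⋈[e=f] R)) → 1
  π[e](π[b,f,x,e]((S ⋈[e=f] R))) → 1

|E| = 1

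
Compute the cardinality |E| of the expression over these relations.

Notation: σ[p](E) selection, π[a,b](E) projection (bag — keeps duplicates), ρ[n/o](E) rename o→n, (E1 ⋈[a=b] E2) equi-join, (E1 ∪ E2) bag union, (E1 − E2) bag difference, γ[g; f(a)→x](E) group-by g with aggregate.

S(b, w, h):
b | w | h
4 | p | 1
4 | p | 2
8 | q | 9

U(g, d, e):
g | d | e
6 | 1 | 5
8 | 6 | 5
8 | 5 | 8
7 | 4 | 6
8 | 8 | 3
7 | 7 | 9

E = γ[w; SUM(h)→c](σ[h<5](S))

Row counts bottom-up:
  S → 3
  σ[h<5](S) → 2
  γ[w; SUM(h)→c](σ[h<5](S)) → 1

|E| = 1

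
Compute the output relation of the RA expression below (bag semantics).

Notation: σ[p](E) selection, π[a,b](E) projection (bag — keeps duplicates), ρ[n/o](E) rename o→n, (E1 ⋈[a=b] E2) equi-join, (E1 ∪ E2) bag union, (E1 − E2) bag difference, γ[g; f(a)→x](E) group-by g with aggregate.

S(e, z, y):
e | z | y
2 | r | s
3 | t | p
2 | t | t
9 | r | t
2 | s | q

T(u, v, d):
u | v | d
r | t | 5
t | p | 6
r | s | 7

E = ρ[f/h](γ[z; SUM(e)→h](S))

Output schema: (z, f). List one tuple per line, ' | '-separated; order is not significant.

Per-node cardinality:
  S → 5
  γ[z; SUM(e)→h](S) → 3
  ρ[f/h](γ[z; SUM(e)→h](S)) → 3

== RESULT ==
z | f
r | 11
s | 2
t | 5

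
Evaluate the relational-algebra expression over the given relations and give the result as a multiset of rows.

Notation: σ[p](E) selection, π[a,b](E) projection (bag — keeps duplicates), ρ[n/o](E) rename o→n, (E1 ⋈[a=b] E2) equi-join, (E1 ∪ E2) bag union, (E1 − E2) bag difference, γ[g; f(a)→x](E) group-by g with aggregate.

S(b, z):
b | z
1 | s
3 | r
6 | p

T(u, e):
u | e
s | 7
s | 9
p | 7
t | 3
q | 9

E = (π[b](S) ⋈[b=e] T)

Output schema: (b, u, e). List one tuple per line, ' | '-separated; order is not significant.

Subexpression sizes:
  S → 3
  π[b](S) → 3
  T → 5
  (π[b](S) ⋈[b=e] T) → 1

== RESULT ==
b | u | e
3 | t | 3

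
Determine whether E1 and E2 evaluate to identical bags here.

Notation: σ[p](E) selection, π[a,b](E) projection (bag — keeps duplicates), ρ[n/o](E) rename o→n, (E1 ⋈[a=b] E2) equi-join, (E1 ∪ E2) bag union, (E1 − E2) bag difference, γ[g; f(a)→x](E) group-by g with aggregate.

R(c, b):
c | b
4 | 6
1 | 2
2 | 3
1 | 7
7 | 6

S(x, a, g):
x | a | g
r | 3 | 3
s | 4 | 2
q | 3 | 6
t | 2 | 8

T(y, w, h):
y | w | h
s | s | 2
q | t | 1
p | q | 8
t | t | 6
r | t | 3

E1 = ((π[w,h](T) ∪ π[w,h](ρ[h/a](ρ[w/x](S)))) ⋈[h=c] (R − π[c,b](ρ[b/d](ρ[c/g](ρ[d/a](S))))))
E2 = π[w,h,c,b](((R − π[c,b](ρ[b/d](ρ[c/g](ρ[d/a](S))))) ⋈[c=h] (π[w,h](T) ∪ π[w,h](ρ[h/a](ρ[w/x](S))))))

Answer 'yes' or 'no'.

E1 subexpression sizes:
  T → 5
  π[w,h](T) → 5
  S → 4
  ρ[w/x](S) → 4
  ρ[h/a](ρ[w/x](S)) → 4
  π[w,h](ρ[h/a](ρ[w/x](S))) → 4
  (π[w,h](T) ∪ π[w,h](ρ[h/a](ρ[w/x](S)))) → 9
  R → 5
  S → 4
  ρ[d/a](S) → 4
  ρ[c/g](ρ[d/a](S)) → 4
  ρ[b/d](ρ[c/g](ρ[d/a](S))) → 4
  π[c,b](ρ[b/d](ρ[c/g](ρ[d/a](S)))) → 4
  (R − π[c,b](ρ[b/d](ρ[c/g](ρ[d/a](S))))) → 5
  ((π[w,h](T) ∪ π[w,h](ρ[h/a](ρ[w/x](S)))) ⋈[h=c] (R − π[c,b](ρ[b/d](ρ[c/g](ρ[d/a](S)))))) → 5
E2 subexpression sizes:
  R → 5
  S → 4
  ρ[d/a](S) → 4
  ρ[c/g](ρ[d/a](S)) → 4
  ρ[b/d](ρ[c/g](ρ[d/a](S))) → 4
  π[c,b](ρ[b/d](ρ[c/g](ρ[d/a](S)))) → 4
  (R − π[c,b](ρ[b/d](ρ[c/g](ρ[d/a](S))))) → 5
  T → 5
  π[w,h](T) → 5
  S → 4
  ρ[w/x](S) → 4
  ρ[h/a](ρ[w/x](S)) → 4
  π[w,h](ρ[h/a](ρ[w/x](S))) → 4
  (π[w,h](T) ∪ π[w,h](ρ[h/a](ρ[w/x](S)))) → 9
  ((R − π[c,b](ρ[b/d](ρ[c/g](ρ[d/a](S))))) ⋈[c=h] (π[w,h](T) ∪ π[w,h](ρ[h/a](ρ[w/x](S))))) → 5
  π[w,h,c,b](((R − π[c,b](ρ[b/d](ρ[c/g](ρ[d/a](S))))) ⋈[c=h] (π[w,h](T) ∪ π[w,h](ρ[h/a](ρ[w/x](S)))))) → 5

E1 and E2 produce the same multiset:
w | h | c | b
s | 2 | 2 | 3
s | 4 | 4 | 6
t | 1 | 1 | 2
t | 1 | 1 | 7
t | 2 | 2 | 3

yes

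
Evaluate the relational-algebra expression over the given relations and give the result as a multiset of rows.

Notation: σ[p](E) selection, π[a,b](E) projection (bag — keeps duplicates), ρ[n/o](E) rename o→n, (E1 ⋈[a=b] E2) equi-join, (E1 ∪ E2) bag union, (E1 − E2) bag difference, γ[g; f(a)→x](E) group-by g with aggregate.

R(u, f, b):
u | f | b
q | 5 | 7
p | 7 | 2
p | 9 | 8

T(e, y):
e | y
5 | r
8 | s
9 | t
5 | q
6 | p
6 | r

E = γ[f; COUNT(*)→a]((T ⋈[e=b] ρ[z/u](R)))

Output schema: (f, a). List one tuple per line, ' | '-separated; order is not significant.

Stepwise |·|:
  T → 6
  R → 3
  ρ[z/u](R) → 3
  (T ⋈[e=b] ρ[z/u](R)) → 1
  γ[f; COUNT(*)→a]((T ⋈[e=b] ρ[z/u](R))) → 1

== RESULT ==
f | a
9 | 1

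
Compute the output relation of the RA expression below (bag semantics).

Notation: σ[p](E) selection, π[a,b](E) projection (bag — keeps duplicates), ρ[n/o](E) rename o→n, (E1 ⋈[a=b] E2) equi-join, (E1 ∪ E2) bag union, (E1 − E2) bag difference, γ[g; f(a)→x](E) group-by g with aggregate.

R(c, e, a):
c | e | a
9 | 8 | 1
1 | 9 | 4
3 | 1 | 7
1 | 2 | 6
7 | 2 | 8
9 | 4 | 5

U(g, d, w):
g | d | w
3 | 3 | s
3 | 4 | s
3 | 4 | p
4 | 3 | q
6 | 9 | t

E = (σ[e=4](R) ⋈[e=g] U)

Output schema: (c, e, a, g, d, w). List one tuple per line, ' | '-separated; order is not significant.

Per-node cardinality:
  R → 6
  σ[e=4](R) → 1
  U → 5
  (σ[e=4](R) ⋈[e=g] U) → 1

== RESULT ==
c | e | a | g | d | w
9 | 4 | 5 | 4 | 3 | q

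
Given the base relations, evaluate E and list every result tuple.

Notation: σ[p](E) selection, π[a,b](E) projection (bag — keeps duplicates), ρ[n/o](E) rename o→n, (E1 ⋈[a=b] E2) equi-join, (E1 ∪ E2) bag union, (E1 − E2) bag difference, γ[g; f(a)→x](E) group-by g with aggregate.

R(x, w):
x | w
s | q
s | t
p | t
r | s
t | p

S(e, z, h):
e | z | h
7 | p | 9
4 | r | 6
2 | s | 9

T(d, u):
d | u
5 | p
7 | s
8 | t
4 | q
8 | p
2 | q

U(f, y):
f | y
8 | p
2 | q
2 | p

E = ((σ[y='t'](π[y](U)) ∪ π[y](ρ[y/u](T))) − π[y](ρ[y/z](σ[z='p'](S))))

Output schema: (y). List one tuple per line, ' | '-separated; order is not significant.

Per-node cardinality:
  U → 3
  π[y](U) → 3
  σ[y='t'](π[y](U)) → 0
  T → 6
  ρ[y/u](T) → 6
  π[y](ρ[y/u](T)) → 6
  (σ[y='t'](π[y](U)) ∪ π[y](ρ[y/u](T))) → 6
  S → 3
  σ[z='p'](S) → 1
  ρ[y/z](σ[z='p'](S)) → 1
  π[y](ρ[y/z](σ[z='p'](S))) → 1
  ((σ[y='t'](π[y](U)) ∪ π[y](ρ[y/u](T))) − π[y](ρ[y/z](σ[z='p'](S)))) → 5

== RESULT ==
y
p
q
q
s
t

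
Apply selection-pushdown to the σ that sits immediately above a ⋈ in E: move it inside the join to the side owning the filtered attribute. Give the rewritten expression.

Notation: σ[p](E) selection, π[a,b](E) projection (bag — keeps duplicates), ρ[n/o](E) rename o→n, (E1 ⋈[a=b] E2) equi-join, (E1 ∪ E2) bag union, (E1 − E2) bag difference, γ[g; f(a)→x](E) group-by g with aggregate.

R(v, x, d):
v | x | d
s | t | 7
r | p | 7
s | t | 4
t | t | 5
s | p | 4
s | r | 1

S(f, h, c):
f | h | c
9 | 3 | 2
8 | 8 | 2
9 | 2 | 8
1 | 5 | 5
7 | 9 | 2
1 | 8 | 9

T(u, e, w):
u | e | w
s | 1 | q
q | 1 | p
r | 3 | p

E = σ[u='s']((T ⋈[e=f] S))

σ filters on u, owned by the left side.
E' = (σ[u='s'](T) ⋈[e=f] S)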